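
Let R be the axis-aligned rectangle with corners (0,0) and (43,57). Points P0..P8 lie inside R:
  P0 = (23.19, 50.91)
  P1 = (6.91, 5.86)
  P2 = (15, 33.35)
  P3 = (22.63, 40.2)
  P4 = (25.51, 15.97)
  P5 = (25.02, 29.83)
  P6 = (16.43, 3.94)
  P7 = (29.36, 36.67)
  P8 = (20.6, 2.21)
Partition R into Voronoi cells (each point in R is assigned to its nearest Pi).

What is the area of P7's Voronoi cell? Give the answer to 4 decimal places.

Area of P7's cell: 313.1743

1. box [0,43]×[0,57]: [(0, 0) (43, 0) (43, 57) (0, 57)]
2. ⊥bis P7·P0 via (26.275,43.79): [(0, 32.4054) (0, 0) (43, 0) (43, 51.0367)]  |A|=1794.0054
3. ⊥bis P7·P1 via (18.135,21.265): [(1.7848, 33.1787) (43, 3.1469) (43, 51.0367)]  |A|=986.8945
4. ⊥bis P7·P2 via (22.18,35.01): [(20.7078, 41.3778) (26.8211, 14.9358) (43, 3.1469) (43, 51.0367)]  |A|=711.6518
5. ⊥bis P7·P3 via (25.995,38.435): [(29.5475, 45.2079) (22.7975, 32.339) (26.8211, 14.9358) (43, 3.1469) (43, 51.0367)]  |A|=667.6994
6. ⊥bis P7·P4 via (27.435,26.32): [(29.5475, 45.2079) (22.7975, 32.339) (24.0433, 26.9508) (43, 23.4251) (43, 51.0367)]  |A|=394.6742
7. ⊥bis P7·P5 via (27.19,33.25): [(29.5475, 45.2079) (24.2529, 35.1136) (42.5395, 23.5107) (43, 23.4251) (43, 51.0367)]  |A|=313.1743
8. ⊥bis P7·P6 via (22.895,20.305): [(29.5475, 45.2079) (24.2529, 35.1136) (42.5395, 23.5107) (43, 23.4251) (43, 51.0367)]  |A|=313.1743
9. ⊥bis P7·P8 via (24.98,19.44): [(29.5475, 45.2079) (24.2529, 35.1136) (42.5395, 23.5107) (43, 23.4251) (43, 51.0367)]  |A|=313.1743
10. canonical 5-gon: [(29.5475, 45.2079) (24.2529, 35.1136) (42.5395, 23.5107) (43, 23.4251) (43, 51.0367)]
11. shoelace: 313.1743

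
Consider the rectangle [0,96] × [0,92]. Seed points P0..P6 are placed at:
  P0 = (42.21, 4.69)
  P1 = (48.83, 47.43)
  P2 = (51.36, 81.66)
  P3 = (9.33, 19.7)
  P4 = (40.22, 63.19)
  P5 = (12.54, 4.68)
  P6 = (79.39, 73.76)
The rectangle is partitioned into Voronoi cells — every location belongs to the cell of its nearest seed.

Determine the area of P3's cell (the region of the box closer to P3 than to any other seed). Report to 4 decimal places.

1. box [0,96]×[0,92]: [(0, 0) (96, 0) (96, 92) (0, 92)]
2. ⊥bis P3·P0 via (25.77,12.195): [(0, 0) (20.2029, 0) (62.2017, 92) (0, 92)]  |A|=3790.6089
3. ⊥bis P3·P1 via (29.08,33.565): [(0, 74.988) (0, 0) (20.2029, 0) (32.9858, 28.0014)]  |A|=1519.6233
4. ⊥bis P3·P2 via (30.345,50.68): [(4.9909, 67.8787) (0, 71.2643) (0, 0) (20.2029, 0) (32.9858, 28.0014)]  |A|=1510.3308
5. ⊥bis P3·P4 via (24.775,41.445): [(22.3278, 43.1832) (0, 59.0421) (0, 0) (20.2029, 0) (32.9858, 28.0014)]  |A|=1341.6055
6. ⊥bis P3·P5 via (10.935,12.19): [(22.3278, 43.1832) (0, 59.0421) (0, 9.853) (27.3713, 15.7027) (32.9858, 28.0014)]  |A|=1048.1408
7. ⊥bis P3·P6 via (44.36,46.73): [(22.3278, 43.1832) (0, 59.0421) (0, 9.853) (27.3713, 15.7027) (32.9858, 28.0014)]  |A|=1048.1408
8. canonical 5-gon: [(22.3278, 43.1832) (0, 59.0421) (0, 9.853) (27.3713, 15.7027) (32.9858, 28.0014)]
9. shoelace: 1048.1408

Area of P3's cell: 1048.1408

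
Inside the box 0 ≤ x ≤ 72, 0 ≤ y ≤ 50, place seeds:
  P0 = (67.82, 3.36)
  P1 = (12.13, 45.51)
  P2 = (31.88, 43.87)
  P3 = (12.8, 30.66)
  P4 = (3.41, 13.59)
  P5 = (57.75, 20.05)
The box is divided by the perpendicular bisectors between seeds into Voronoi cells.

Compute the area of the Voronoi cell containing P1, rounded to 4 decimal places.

1. box [0,72]×[0,50]: [(0, 0) (72, 0) (72, 50) (0, 50)]
2. ⊥bis P1·P0 via (39.975,24.435): [(0, 0) (21.4809, 0) (59.3243, 50) (0, 50)]  |A|=2020.1315
3. ⊥bis P1·P2 via (22.005,44.69): [(0, 0) (18.294, 0) (22.4459, 50) (0, 50)]  |A|=1018.4991
4. ⊥bis P1·P3 via (12.465,38.085): [(0, 37.5226) (21.4903, 38.4922) (22.4459, 50) (0, 50)]  |A|=263.2234
5. ⊥bis P1·P4 via (7.77,29.55): [(0, 37.5226) (21.4903, 38.4922) (22.4459, 50) (0, 50)]  |A|=263.2234
6. ⊥bis P1·P5 via (34.94,32.78): [(0, 37.5226) (21.4903, 38.4922) (22.4459, 50) (0, 50)]  |A|=263.2234
7. canonical 4-gon: [(0, 37.5226) (21.4903, 38.4922) (22.4459, 50) (0, 50)]
8. shoelace: 263.2234

Area of P1's cell: 263.2234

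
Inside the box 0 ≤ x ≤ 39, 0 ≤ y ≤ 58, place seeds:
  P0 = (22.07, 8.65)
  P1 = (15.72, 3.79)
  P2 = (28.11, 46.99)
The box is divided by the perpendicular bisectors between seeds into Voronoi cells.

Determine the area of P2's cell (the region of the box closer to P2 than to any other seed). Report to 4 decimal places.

Area of P2's cell: 1142.6752

1. box [0,39]×[0,58]: [(0, 0) (39, 0) (39, 58) (0, 58)]
2. ⊥bis P2·P0 via (25.09,27.82): [(0, 31.7726) (39, 25.6286) (39, 58) (0, 58)]  |A|=1142.6752
3. ⊥bis P2·P1 via (21.915,25.39): [(0, 31.7726) (39, 25.6286) (39, 58) (0, 58)]  |A|=1142.6752
4. canonical 4-gon: [(0, 31.7726) (39, 25.6286) (39, 58) (0, 58)]
5. shoelace: 1142.6752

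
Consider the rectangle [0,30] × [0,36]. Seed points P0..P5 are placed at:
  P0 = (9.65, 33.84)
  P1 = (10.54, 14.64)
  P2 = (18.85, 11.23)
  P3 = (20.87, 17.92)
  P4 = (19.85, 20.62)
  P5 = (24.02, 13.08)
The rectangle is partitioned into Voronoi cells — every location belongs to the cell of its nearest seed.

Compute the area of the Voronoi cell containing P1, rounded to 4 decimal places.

1. box [0,30]×[0,36]: [(0, 0) (30, 0) (30, 36) (0, 36)]
2. ⊥bis P1·P0 via (10.095,24.24): [(0, 23.7721) (0, 0) (30, 0) (30, 25.1627)]  |A|=734.021
3. ⊥bis P1·P2 via (14.695,12.935): [(19.5131, 24.6766) (0, 23.7721) (0, 0) (9.3871, 0)]  |A|=347.7549
4. ⊥bis P1·P3 via (15.705,16.28): [(15.8632, 15.7818) (13.1328, 24.3808) (0, 23.7721) (0, 0) (9.3871, 0)]  |A|=319.9189
5. ⊥bis P1·P4 via (15.195,17.63): [(15.8632, 15.7818) (15.3559, 17.3796) (10.9246, 24.2785) (0, 23.7721) (0, 0) (9.3871, 0)]  |A|=312.0749
6. ⊥bis P1·P5 via (17.28,13.86): [(15.8632, 15.7818) (15.3559, 17.3796) (10.9246, 24.2785) (0, 23.7721) (0, 0) (9.3871, 0)]  |A|=312.0749
7. canonical 6-gon: [(15.8632, 15.7818) (15.3559, 17.3796) (10.9246, 24.2785) (0, 23.7721) (0, 0) (9.3871, 0)]
8. shoelace: 312.0749

Area of P1's cell: 312.0749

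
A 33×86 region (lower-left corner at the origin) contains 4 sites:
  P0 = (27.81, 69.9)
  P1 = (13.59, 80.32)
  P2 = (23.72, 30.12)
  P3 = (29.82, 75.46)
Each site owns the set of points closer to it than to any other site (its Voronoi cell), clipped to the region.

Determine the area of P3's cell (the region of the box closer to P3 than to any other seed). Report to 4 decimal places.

Area of P3's cell: 135.5714

1. box [0,33]×[0,86]: [(0, 0) (33, 0) (33, 86) (0, 86)]
2. ⊥bis P3·P0 via (28.815,72.68): [(0, 83.0969) (33, 71.1671) (33, 86) (0, 86)]  |A|=292.6438
3. ⊥bis P3·P1 via (21.705,77.89): [(20.9918, 75.5082) (33, 71.1671) (33, 86) (24.1335, 86)]  |A|=135.5714
4. ⊥bis P3·P2 via (26.77,52.79): [(20.9918, 75.5082) (33, 71.1671) (33, 86) (24.1335, 86)]  |A|=135.5714
5. canonical 4-gon: [(20.9918, 75.5082) (33, 71.1671) (33, 86) (24.1335, 86)]
6. shoelace: 135.5714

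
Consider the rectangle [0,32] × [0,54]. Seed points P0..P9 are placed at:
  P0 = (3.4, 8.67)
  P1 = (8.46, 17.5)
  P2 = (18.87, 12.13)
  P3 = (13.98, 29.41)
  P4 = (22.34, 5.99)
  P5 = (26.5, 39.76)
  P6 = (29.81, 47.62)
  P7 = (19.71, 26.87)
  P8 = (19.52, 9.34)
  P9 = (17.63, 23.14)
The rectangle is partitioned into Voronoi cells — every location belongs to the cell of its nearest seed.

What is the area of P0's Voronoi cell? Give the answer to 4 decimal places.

Area of P0's cell: 152.8321

1. box [0,32]×[0,54]: [(0, 0) (32, 0) (32, 54) (0, 54)]
2. ⊥bis P0·P1 via (5.93,13.085): [(0, 16.4832) (0, 0) (28.7641, 0)]  |A|=237.0617
3. ⊥bis P0·P2 via (11.135,10.4): [(11.2114, 10.0585) (0, 16.4832) (0, 0) (13.4611, 0)]  |A|=160.0986
4. ⊥bis P0·P3 via (8.69,19.04): [(11.2114, 10.0585) (0, 16.4832) (0, 0) (13.4611, 0)]  |A|=160.0986
5. ⊥bis P0·P4 via (12.87,7.33): [(12.4638, 4.459) (11.2114, 10.0585) (0, 16.4832) (0, 0) (11.8328, 0)]  |A|=156.4685
6. ⊥bis P0·P5 via (14.95,24.215): [(12.4638, 4.459) (11.2114, 10.0585) (0, 16.4832) (0, 0) (11.8328, 0)]  |A|=156.4685
7. ⊥bis P0·P6 via (16.605,28.145): [(12.4638, 4.459) (11.2114, 10.0585) (0, 16.4832) (0, 0) (11.8328, 0)]  |A|=156.4685
8. ⊥bis P0·P7 via (11.555,17.77): [(12.4638, 4.459) (11.2114, 10.0585) (0, 16.4832) (0, 0) (11.8328, 0)]  |A|=156.4685
9. ⊥bis P0·P8 via (11.46,9.005): [(11.8339, 0.008) (11.463, 8.9336) (11.2114, 10.0585) (0, 16.4832) (0, 0) (11.8328, 0)]  |A|=152.8321
10. ⊥bis P0·P9 via (10.515,15.905): [(11.8339, 0.008) (11.463, 8.9336) (11.2114, 10.0585) (0, 16.4832) (0, 0) (11.8328, 0)]  |A|=152.8321
11. canonical 6-gon: [(11.8339, 0.008) (11.463, 8.9336) (11.2114, 10.0585) (0, 16.4832) (0, 0) (11.8328, 0)]
12. shoelace: 152.8321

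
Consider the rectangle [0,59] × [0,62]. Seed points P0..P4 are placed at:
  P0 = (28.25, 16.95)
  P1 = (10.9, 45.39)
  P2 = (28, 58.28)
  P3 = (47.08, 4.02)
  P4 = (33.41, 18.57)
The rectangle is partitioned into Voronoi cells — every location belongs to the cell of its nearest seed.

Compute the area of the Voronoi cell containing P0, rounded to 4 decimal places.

Area of P0's cell: 860.4458

1. box [0,59]×[0,62]: [(0, 0) (59, 0) (59, 62) (0, 62)]
2. ⊥bis P0·P1 via (19.575,31.17): [(0, 19.2281) (0, 0) (59, 0) (59, 55.2215)]  |A|=2196.2637
3. ⊥bis P0·P2 via (28.125,37.615): [(30.1598, 37.6273) (0, 19.2281) (0, 0) (59, 0) (59, 37.8018)]  |A|=1945.0695
4. ⊥bis P0·P3 via (37.665,10.485): [(56.4119, 37.7861) (30.1598, 37.6273) (0, 19.2281) (0, 0) (30.4653, 0)]  |A|=1357.043
5. ⊥bis P0·P4 via (30.83,17.76): [(34.5419, 5.9368) (25.4875, 34.7769) (0, 19.2281) (0, 0) (30.4653, 0)]  |A|=860.4458
6. canonical 5-gon: [(34.5419, 5.9368) (25.4875, 34.7769) (0, 19.2281) (0, 0) (30.4653, 0)]
7. shoelace: 860.4458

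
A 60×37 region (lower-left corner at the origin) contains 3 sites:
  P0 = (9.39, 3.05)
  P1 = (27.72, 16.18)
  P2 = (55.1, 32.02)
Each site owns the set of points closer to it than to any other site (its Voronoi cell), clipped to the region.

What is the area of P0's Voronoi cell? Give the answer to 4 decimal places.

Area of P0's cell: 451.8371

1. box [0,60]×[0,37]: [(0, 0) (60, 0) (60, 37) (0, 37)]
2. ⊥bis P0·P1 via (18.555,9.615): [(0, 35.5185) (0, 0) (25.4423, 0)]  |A|=451.8371
3. ⊥bis P0·P2 via (32.245,17.535): [(0, 35.5185) (0, 0) (25.4423, 0)]  |A|=451.8371
4. canonical 3-gon: [(0, 35.5185) (0, 0) (25.4423, 0)]
5. shoelace: 451.8371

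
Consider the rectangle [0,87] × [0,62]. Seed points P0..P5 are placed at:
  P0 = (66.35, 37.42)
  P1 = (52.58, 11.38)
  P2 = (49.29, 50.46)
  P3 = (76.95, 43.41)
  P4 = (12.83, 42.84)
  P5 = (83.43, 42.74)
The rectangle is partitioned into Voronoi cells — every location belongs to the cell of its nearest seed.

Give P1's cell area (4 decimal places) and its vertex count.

1. box [0,87]×[0,62]: [(0, 0) (87, 0) (87, 62) (0, 62)]
2. ⊥bis P1·P0 via (59.465,24.4): [(0, 55.8452) (0, 0) (87, 0) (87, 9.8394)]  |A|=2857.282
3. ⊥bis P1·P2 via (50.935,30.92): [(47.6571, 30.644) (0, 26.632) (0, 0) (87, 0) (87, 9.8394)]  |A|=2161.1732
4. ⊥bis P1·P3 via (64.765,27.395): [(47.6571, 30.644) (0, 26.632) (0, 0) (87, 0) (87, 9.8394)]  |A|=2161.1732
5. ⊥bis P1·P4 via (32.705,27.11): [(47.6571, 30.644) (34.6343, 29.5477) (11.2489, 0) (87, 0) (87, 9.8394)]  |A|=1533.7938
6. ⊥bis P1·P5 via (68.005,27.06): [(83.7786, 11.5429) (47.6571, 30.644) (34.6343, 29.5477) (11.2489, 0) (87, 0) (87, 8.3739)]  |A|=1531.4333
7. canonical 6-gon: [(83.7786, 11.5429) (47.6571, 30.644) (34.6343, 29.5477) (11.2489, 0) (87, 0) (87, 8.3739)]
8. shoelace: 1531.4333

Area of P1's cell: 1531.4333 (6 vertices)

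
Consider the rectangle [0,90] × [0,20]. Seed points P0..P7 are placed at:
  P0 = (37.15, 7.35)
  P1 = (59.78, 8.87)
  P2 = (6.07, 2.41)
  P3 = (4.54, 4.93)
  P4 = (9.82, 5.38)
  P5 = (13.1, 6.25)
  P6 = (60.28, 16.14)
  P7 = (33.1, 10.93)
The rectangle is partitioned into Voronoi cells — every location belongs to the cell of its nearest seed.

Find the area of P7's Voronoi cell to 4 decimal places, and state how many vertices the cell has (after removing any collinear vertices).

1. box [0,90]×[0,20]: [(0, 0) (90, 0) (90, 20) (0, 20)]
2. ⊥bis P7·P0 via (35.125,9.14): [(0, 0) (27.0457, 0) (44.7247, 20) (0, 20)]  |A|=717.704
3. ⊥bis P7·P1 via (46.44,9.9): [(0, 0) (27.0457, 0) (44.7247, 20) (0, 20)]  |A|=717.704
4. ⊥bis P7·P2 via (19.585,6.67): [(21.6874, 0) (27.0457, 0) (44.7247, 20) (15.3833, 20)]  |A|=346.9966
5. ⊥bis P7·P3 via (18.82,7.93): [(18.0849, 11.4292) (21.6874, 0) (27.0457, 0) (44.7247, 20) (16.2843, 20)]  |A|=343.1356
6. ⊥bis P7·P4 via (21.46,8.155): [(23.4042, 0) (27.0457, 0) (44.7247, 20) (18.6361, 20)]  |A|=297.301
7. ⊥bis P7·P5 via (23.1,8.59): [(25.1101, 0) (27.0457, 0) (44.7247, 20) (20.4301, 20)]  |A|=262.3028
8. ⊥bis P7·P6 via (46.69,13.535): [(25.1101, 0) (27.0457, 0) (44.7247, 20) (20.4301, 20)]  |A|=262.3028
9. canonical 4-gon: [(25.1101, 0) (27.0457, 0) (44.7247, 20) (20.4301, 20)]
10. shoelace: 262.3028

Area of P7's cell: 262.3028 (4 vertices)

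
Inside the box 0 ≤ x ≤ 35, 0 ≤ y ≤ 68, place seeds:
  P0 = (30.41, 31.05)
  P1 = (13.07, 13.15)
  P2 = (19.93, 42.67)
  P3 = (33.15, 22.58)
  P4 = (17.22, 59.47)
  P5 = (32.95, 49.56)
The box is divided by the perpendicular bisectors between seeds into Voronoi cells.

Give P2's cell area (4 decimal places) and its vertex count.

Area of P2's cell: 503.8576 (5 vertices)

1. box [0,35]×[0,68]: [(0, 0) (35, 0) (35, 68) (0, 68)]
2. ⊥bis P2·P0 via (25.17,36.86): [(0, 14.1593) (35, 45.7256) (35, 68) (0, 68)]  |A|=1332.0133
3. ⊥bis P2·P1 via (16.5,27.91): [(0, 31.7443) (15.5033, 28.1416) (35, 45.7256) (35, 68) (0, 68)]  |A|=1195.7008
4. ⊥bis P2·P3 via (26.54,32.625): [(0, 31.7443) (15.5033, 28.1416) (35, 45.7256) (35, 68) (0, 68)]  |A|=1195.7008
5. ⊥bis P2·P4 via (18.575,51.07): [(0, 48.0737) (0, 31.7443) (15.5033, 28.1416) (35, 45.7256) (35, 53.7195)]  |A|=597.0816
6. ⊥bis P2·P5 via (26.44,46.115): [(23.4055, 51.8492) (0, 48.0737) (0, 31.7443) (15.5033, 28.1416) (29.345, 40.6254)]  |A|=503.8576
7. canonical 5-gon: [(23.4055, 51.8492) (0, 48.0737) (0, 31.7443) (15.5033, 28.1416) (29.345, 40.6254)]
8. shoelace: 503.8576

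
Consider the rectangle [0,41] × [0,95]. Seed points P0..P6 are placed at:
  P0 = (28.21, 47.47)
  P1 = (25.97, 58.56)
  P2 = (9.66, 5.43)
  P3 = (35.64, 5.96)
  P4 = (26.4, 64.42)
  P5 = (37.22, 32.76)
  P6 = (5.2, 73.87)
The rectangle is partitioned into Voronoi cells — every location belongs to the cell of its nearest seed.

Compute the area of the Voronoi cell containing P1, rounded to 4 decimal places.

Area of P1's cell: 304.1975

1. box [0,41]×[0,95]: [(0, 0) (41, 0) (41, 95) (0, 95)]
2. ⊥bis P1·P0 via (27.09,53.015): [(0, 47.5433) (41, 55.8246) (41, 95) (0, 95)]  |A|=1775.959
3. ⊥bis P1·P2 via (17.815,31.995): [(0, 47.5433) (41, 55.8246) (41, 95) (0, 95)]  |A|=1775.959
4. ⊥bis P1·P3 via (30.805,32.26): [(0, 47.5433) (41, 55.8246) (41, 95) (0, 95)]  |A|=1775.959
5. ⊥bis P1·P4 via (26.185,61.49): [(0, 63.4114) (0, 47.5433) (41, 55.8246) (41, 60.4029)]  |A|=419.1525
6. ⊥bis P1·P5 via (31.595,45.66): [(0, 63.4114) (0, 47.5433) (41, 55.8246) (41, 60.4029)]  |A|=419.1525
7. ⊥bis P1·P6 via (15.585,66.215): [(12.8247, 62.4704) (2.1403, 47.9756) (41, 55.8246) (41, 60.4029)]  |A|=304.1975
8. canonical 4-gon: [(12.8247, 62.4704) (2.1403, 47.9756) (41, 55.8246) (41, 60.4029)]
9. shoelace: 304.1975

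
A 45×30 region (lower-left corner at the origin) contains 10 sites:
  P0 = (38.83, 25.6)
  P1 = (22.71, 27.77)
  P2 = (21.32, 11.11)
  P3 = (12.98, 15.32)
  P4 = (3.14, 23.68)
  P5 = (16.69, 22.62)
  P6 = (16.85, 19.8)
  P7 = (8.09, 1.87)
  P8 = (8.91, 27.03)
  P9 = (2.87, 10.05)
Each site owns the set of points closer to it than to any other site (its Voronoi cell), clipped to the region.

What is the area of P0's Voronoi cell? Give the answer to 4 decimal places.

Area of P0's cell: 304.1358

1. box [0,45]×[0,30]: [(0, 0) (45, 0) (45, 30) (0, 30)]
2. ⊥bis P0·P1 via (30.77,26.685): [(27.1778, 0) (45, 0) (45, 30) (31.2162, 30)]  |A|=474.0894
3. ⊥bis P0·P2 via (30.075,18.355): [(29.7083, 18.7981) (45, 0.3193) (45, 30) (31.2162, 30)]  |A|=304.1358
4. ⊥bis P0·P3 via (25.905,20.46): [(29.7083, 18.7981) (45, 0.3193) (45, 30) (31.2162, 30)]  |A|=304.1358
5. ⊥bis P0·P4 via (20.985,24.64): [(29.7083, 18.7981) (45, 0.3193) (45, 30) (31.2162, 30)]  |A|=304.1358
6. ⊥bis P0·P5 via (27.76,24.11): [(29.7083, 18.7981) (45, 0.3193) (45, 30) (31.2162, 30)]  |A|=304.1358
7. ⊥bis P0·P6 via (27.84,22.7): [(29.7083, 18.7981) (45, 0.3193) (45, 30) (31.2162, 30)]  |A|=304.1358
8. ⊥bis P0·P7 via (23.46,13.735): [(29.7083, 18.7981) (45, 0.3193) (45, 30) (31.2162, 30)]  |A|=304.1358
9. ⊥bis P0·P8 via (23.87,26.315): [(29.7083, 18.7981) (45, 0.3193) (45, 30) (31.2162, 30)]  |A|=304.1358
10. ⊥bis P0·P9 via (20.85,17.825): [(29.7083, 18.7981) (45, 0.3193) (45, 30) (31.2162, 30)]  |A|=304.1358
11. canonical 4-gon: [(29.7083, 18.7981) (45, 0.3193) (45, 30) (31.2162, 30)]
12. shoelace: 304.1358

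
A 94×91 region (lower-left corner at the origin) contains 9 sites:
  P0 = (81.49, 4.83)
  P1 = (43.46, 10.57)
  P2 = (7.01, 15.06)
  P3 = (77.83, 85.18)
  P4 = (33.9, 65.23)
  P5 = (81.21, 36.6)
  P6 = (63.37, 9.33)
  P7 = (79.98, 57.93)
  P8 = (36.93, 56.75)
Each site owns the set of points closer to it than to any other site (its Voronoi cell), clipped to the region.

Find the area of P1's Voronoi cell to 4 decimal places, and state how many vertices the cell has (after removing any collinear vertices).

Area of P1's cell: 949.9703 (5 vertices)

1. box [0,94]×[0,91]: [(0, 0) (94, 0) (94, 91) (0, 91)]
2. ⊥bis P1·P0 via (62.475,7.7): [(0, 0) (61.3128, 0) (75.0478, 91) (0, 91)]  |A|=6204.406
3. ⊥bis P1·P2 via (25.235,12.815): [(23.6564, 0) (61.3128, 0) (75.0478, 91) (34.866, 91)]  |A|=3541.6351
4. ⊥bis P1·P3 via (60.645,47.875): [(31.2233, 61.4285) (23.6564, 0) (61.3128, 0) (68.0256, 44.475)]  |A|=2031.8803
5. ⊥bis P1·P4 via (38.68,37.9): [(28.097, 36.049) (23.6564, 0) (61.3128, 0) (67.802, 42.9934)]  |A|=1509.7323
6. ⊥bis P1·P5 via (62.335,23.585): [(50.9808, 40.0514) (28.097, 36.049) (23.6564, 0) (61.3128, 0) (64.4169, 20.5658)]  |A|=1326.0824
7. ⊥bis P1·P6 via (53.415,9.95): [(54.9328, 34.3201) (50.9808, 40.0514) (28.097, 36.049) (23.6564, 0) (52.7953, 0)]  |A|=1061.0508
8. ⊥bis P1·P7 via (61.72,34.25): [(54.9328, 34.3201) (50.9808, 40.0514) (28.097, 36.049) (23.6564, 0) (52.7953, 0)]  |A|=1061.0508
9. ⊥bis P1·P8 via (40.195,33.66): [(54.9328, 34.3201) (54.0382, 35.6175) (27.5831, 31.8766) (23.6564, 0) (52.7953, 0)]  |A|=949.9703
10. canonical 5-gon: [(54.9328, 34.3201) (54.0382, 35.6175) (27.5831, 31.8766) (23.6564, 0) (52.7953, 0)]
11. shoelace: 949.9703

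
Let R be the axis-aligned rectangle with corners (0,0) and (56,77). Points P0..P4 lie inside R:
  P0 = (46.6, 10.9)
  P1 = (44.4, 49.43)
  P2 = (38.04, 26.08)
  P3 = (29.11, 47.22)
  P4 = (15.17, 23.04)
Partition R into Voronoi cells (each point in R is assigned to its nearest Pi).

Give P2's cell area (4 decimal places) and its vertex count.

1. box [0,56]×[0,77]: [(0, 0) (56, 0) (56, 77) (0, 77)]
2. ⊥bis P2·P0 via (42.32,18.49): [(0, 0) (9.5305, 0) (56, 26.2042) (56, 77) (0, 77)]  |A|=3703.153
3. ⊥bis P2·P1 via (41.22,37.755): [(0, 48.9824) (0, 0) (9.5305, 0) (56, 26.2042) (56, 33.7293)]  |A|=1707.079
4. ⊥bis P2·P3 via (33.575,36.65): [(38.1624, 38.5878) (0, 22.4672) (0, 0) (9.5305, 0) (56, 26.2042) (56, 33.7293)]  |A|=1201.1374
5. ⊥bis P2·P4 via (26.605,24.56): [(38.1624, 38.5878) (25.4539, 33.2195) (28.4514, 10.6695) (56, 26.2042) (56, 33.7293)]  |A|=527.5754
6. canonical 5-gon: [(38.1624, 38.5878) (25.4539, 33.2195) (28.4514, 10.6695) (56, 26.2042) (56, 33.7293)]
7. shoelace: 527.5754

Area of P2's cell: 527.5754 (5 vertices)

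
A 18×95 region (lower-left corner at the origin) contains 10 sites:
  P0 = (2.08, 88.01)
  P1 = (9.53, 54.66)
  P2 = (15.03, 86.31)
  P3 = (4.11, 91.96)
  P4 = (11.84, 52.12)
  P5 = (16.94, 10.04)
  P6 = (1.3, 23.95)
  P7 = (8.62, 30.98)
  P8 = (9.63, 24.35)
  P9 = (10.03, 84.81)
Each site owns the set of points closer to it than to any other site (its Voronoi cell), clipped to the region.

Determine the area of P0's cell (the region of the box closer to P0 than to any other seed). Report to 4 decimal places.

1. box [0,18]×[0,95]: [(0, 0) (18, 0) (18, 95) (0, 95)]
2. ⊥bis P0·P1 via (5.805,71.335): [(0, 70.0382) (18, 74.0592) (18, 95) (0, 95)]  |A|=413.1229
3. ⊥bis P0·P2 via (8.555,87.16): [(0, 70.0382) (6.4979, 71.4898) (9.5842, 95) (0, 95)]  |A|=193.7628
4. ⊥bis P0·P3 via (3.095,89.985): [(0, 91.5756) (0, 70.0382) (6.4979, 71.4898) (8.5573, 87.1778)]  |A|=141.6261
5. ⊥bis P0·P4 via (6.96,70.065): [(0, 91.5756) (0, 70.0382) (6.4979, 71.4898) (8.5573, 87.1778)]  |A|=141.6261
6. ⊥bis P0·P5 via (9.51,49.025): [(0, 91.5756) (0, 70.0382) (6.4979, 71.4898) (8.5573, 87.1778)]  |A|=141.6261
7. ⊥bis P0·P6 via (1.69,55.98): [(0, 91.5756) (0, 70.0382) (6.4979, 71.4898) (8.5573, 87.1778)]  |A|=141.6261
8. ⊥bis P0·P7 via (5.35,59.495): [(0, 91.5756) (0, 70.0382) (6.4979, 71.4898) (8.5573, 87.1778)]  |A|=141.6261
9. ⊥bis P0·P8 via (5.855,56.18): [(0, 91.5756) (0, 70.0382) (6.4979, 71.4898) (8.5573, 87.1778)]  |A|=141.6261
10. ⊥bis P0·P9 via (6.055,86.41): [(6.74, 88.1118) (0, 91.5756) (0, 71.3671)]  |A|=68.1024
11. canonical 3-gon: [(6.74, 88.1118) (0, 91.5756) (0, 71.3671)]
12. shoelace: 68.1024

Area of P0's cell: 68.1024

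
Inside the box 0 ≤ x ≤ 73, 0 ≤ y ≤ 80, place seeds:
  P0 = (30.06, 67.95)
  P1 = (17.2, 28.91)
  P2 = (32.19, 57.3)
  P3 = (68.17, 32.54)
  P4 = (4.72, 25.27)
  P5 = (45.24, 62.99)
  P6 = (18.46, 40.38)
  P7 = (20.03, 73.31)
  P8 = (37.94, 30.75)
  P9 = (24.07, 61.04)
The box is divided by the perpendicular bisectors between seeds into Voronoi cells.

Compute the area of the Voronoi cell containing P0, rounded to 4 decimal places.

1. box [0,73]×[0,80]: [(0, 0) (73, 0) (73, 80) (0, 80)]
2. ⊥bis P0·P1 via (23.63,48.43): [(0, 56.2139) (73, 32.1672) (73, 80) (0, 80)]  |A|=2614.09
3. ⊥bis P0·P2 via (31.125,62.625): [(0, 56.4) (73, 71) (73, 80) (0, 80)]  |A|=1189.9
4. ⊥bis P0·P3 via (49.115,50.245): [(0, 56.4) (67.3495, 69.8699) (73, 75.9512) (73, 80) (0, 80)]  |A|=1175.9116
5. ⊥bis P0·P4 via (17.39,46.61): [(0, 56.9348) (0.6738, 56.5348) (67.3495, 69.8699) (73, 75.9512) (73, 80) (0, 80)]  |A|=1175.7315
6. ⊥bis P0·P5 via (37.65,65.47): [(0, 56.9348) (0.6738, 56.5348) (37.1116, 63.8223) (42.3976, 80) (0, 80)]  |A|=780.6845
7. ⊥bis P0·P6 via (24.26,54.165): [(0, 64.3723) (12.8431, 58.9686) (37.1116, 63.8223) (42.3976, 80) (0, 80)]  |A|=729.6699
8. ⊥bis P0·P7 via (25.045,70.63): [(19.5276, 60.3055) (37.1116, 63.8223) (42.3976, 80) (30.0523, 80)]  |A|=254.5065
9. ⊥bis P0·P8 via (34,49.35): [(19.5276, 60.3055) (37.1116, 63.8223) (42.3976, 80) (30.0523, 80)]  |A|=254.5065
10. ⊥bis P0·P9 via (27.065,64.495): [(23.4439, 67.634) (29.5789, 62.3158) (37.1116, 63.8223) (42.3976, 80) (30.0523, 80)]  |A|=221.6127
11. canonical 5-gon: [(23.4439, 67.634) (29.5789, 62.3158) (37.1116, 63.8223) (42.3976, 80) (30.0523, 80)]
12. shoelace: 221.6127

Area of P0's cell: 221.6127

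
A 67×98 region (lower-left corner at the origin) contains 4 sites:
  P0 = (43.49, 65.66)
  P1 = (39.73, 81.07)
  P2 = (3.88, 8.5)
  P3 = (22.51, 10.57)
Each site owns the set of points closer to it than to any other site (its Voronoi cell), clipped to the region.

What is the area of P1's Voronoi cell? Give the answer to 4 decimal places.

Area of P1's cell: 1783.1259

1. box [0,67]×[0,98]: [(0, 0) (67, 0) (67, 98) (0, 98)]
2. ⊥bis P1·P0 via (41.61,73.365): [(0, 63.2123) (67, 79.5601) (67, 98) (0, 98)]  |A|=1783.1259
3. ⊥bis P1·P2 via (21.805,44.785): [(0, 63.2123) (67, 79.5601) (67, 98) (0, 98)]  |A|=1783.1259
4. ⊥bis P1·P3 via (31.12,45.82): [(0, 63.2123) (67, 79.5601) (67, 98) (0, 98)]  |A|=1783.1259
5. canonical 4-gon: [(0, 63.2123) (67, 79.5601) (67, 98) (0, 98)]
6. shoelace: 1783.1259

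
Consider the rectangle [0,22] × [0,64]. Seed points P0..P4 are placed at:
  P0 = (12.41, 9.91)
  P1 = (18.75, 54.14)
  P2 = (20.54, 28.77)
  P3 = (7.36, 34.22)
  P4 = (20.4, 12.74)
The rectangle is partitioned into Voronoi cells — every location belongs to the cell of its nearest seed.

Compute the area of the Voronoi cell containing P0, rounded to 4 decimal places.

1. box [0,22]×[0,64]: [(0, 0) (22, 0) (22, 64) (0, 64)]
2. ⊥bis P0·P1 via (15.58,32.025): [(0, 34.2583) (0, 0) (22, 0) (22, 31.1047)]  |A|=718.9931
3. ⊥bis P0·P2 via (16.475,19.34): [(0, 26.4419) (0, 0) (22, 0) (22, 16.9583)]  |A|=477.4025
4. ⊥bis P0·P3 via (9.885,22.065): [(10.0662, 22.1026) (0, 20.0116) (0, 0) (22, 0) (22, 16.9583)]  |A|=445.0379
5. ⊥bis P0·P4 via (16.405,11.325): [(13.042, 20.8199) (10.0662, 22.1026) (0, 20.0116) (0, 0) (20.4162, 0)]  |A|=352.5945
6. canonical 5-gon: [(13.042, 20.8199) (10.0662, 22.1026) (0, 20.0116) (0, 0) (20.4162, 0)]
7. shoelace: 352.5945

Area of P0's cell: 352.5945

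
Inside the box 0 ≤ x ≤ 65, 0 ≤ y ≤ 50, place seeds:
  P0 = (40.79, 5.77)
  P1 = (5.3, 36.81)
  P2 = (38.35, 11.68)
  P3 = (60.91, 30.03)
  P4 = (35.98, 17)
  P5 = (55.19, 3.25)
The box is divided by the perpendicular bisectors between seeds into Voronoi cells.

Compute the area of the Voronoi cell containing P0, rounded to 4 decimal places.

1. box [0,65]×[0,50]: [(0, 0) (65, 0) (65, 50) (0, 50)]
2. ⊥bis P0·P1 via (23.045,21.29): [(4.4245, 0) (65, 0) (65, 50) (48.1551, 50)]  |A|=1935.5094
3. ⊥bis P0·P2 via (39.57,8.725): [(18.4369, 0) (65, 0) (65, 19.224)]  |A|=447.5649
4. ⊥bis P0·P3 via (50.85,17.9): [(54.487, 14.8836) (18.4369, 0) (65, 0) (65, 6.1647)]  |A|=378.9188
5. ⊥bis P0·P4 via (38.385,11.385): [(54.487, 14.8836) (18.4369, 0) (65, 0) (65, 6.1647)]  |A|=378.9188
6. ⊥bis P0·P5 via (47.99,4.51): [(49.4408, 12.8003) (18.4369, 0) (47.2008, 0)]  |A|=184.0922
7. canonical 3-gon: [(49.4408, 12.8003) (18.4369, 0) (47.2008, 0)]
8. shoelace: 184.0922

Area of P0's cell: 184.0922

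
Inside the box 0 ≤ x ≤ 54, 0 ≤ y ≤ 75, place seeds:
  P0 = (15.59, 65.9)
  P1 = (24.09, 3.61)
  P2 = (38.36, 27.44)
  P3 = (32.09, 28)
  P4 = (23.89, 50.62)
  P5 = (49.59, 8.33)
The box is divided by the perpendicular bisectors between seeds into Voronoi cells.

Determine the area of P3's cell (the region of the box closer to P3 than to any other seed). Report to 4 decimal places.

Area of P3's cell: 574.8985

1. box [0,54]×[0,75]: [(0, 0) (54, 0) (54, 75) (0, 75)]
2. ⊥bis P3·P0 via (23.84,46.95): [(0, 36.5711) (0, 0) (54, 0) (54, 60.0803)]  |A|=2609.5892
3. ⊥bis P3·P1 via (28.09,15.805): [(0, 36.5711) (0, 25.0186) (54, 7.3064) (54, 60.0803)]  |A|=1736.8129
4. ⊥bis P3·P2 via (35.225,27.72): [(37.4726, 52.885) (0, 36.5711) (0, 25.0186) (33.988, 13.8704)]  |A|=898.8892
5. ⊥bis P3·P4 via (27.99,39.31): [(36.5369, 42.4083) (0, 29.1633) (0, 25.0186) (33.988, 13.8704)]  |A|=574.8985
6. ⊥bis P3·P5 via (40.84,18.165): [(36.5369, 42.4083) (0, 29.1633) (0, 25.0186) (33.988, 13.8704)]  |A|=574.8985
7. canonical 4-gon: [(36.5369, 42.4083) (0, 29.1633) (0, 25.0186) (33.988, 13.8704)]
8. shoelace: 574.8985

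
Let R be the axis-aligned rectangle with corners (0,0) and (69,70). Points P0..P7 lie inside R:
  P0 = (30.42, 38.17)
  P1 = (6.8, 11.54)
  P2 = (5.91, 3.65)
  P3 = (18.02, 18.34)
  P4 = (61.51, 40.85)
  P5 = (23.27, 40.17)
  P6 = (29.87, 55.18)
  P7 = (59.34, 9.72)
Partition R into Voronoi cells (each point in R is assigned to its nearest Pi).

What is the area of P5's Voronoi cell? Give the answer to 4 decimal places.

1. box [0,69]×[0,70]: [(0, 0) (69, 0) (69, 70) (0, 70)]
2. ⊥bis P5·P0 via (26.845,39.17): [(0, 0) (15.8884, 0) (35.4688, 70) (0, 70)]  |A|=1797.4997
3. ⊥bis P5·P1 via (15.035,25.855): [(0, 34.5042) (21.9998, 21.8484) (35.4688, 70) (0, 70)]  |A|=1244.3899
4. ⊥bis P5·P2 via (14.59,21.91): [(0, 34.5042) (21.9998, 21.8484) (35.4688, 70) (0, 70)]  |A|=1244.3899
5. ⊥bis P5·P3 via (20.645,29.255): [(0, 34.5042) (0.8489, 34.0159) (23.8556, 28.4829) (35.4688, 70) (0, 70)]  |A|=1162.9367
6. ⊥bis P5·P4 via (42.39,40.51): [(0, 34.5042) (0.8489, 34.0159) (23.8556, 28.4829) (35.4688, 70) (0, 70)]  |A|=1162.9367
7. ⊥bis P5·P6 via (26.57,47.675): [(0, 59.358) (0, 34.5042) (0.8489, 34.0159) (23.8556, 28.4829) (28.9333, 46.6358)]  |A|=594.6331
8. ⊥bis P5·P7 via (41.305,24.945): [(0, 59.358) (0, 34.5042) (0.8489, 34.0159) (23.8556, 28.4829) (28.9333, 46.6358)]  |A|=594.6331
9. canonical 5-gon: [(0, 59.358) (0, 34.5042) (0.8489, 34.0159) (23.8556, 28.4829) (28.9333, 46.6358)]
10. shoelace: 594.6331

Area of P5's cell: 594.6331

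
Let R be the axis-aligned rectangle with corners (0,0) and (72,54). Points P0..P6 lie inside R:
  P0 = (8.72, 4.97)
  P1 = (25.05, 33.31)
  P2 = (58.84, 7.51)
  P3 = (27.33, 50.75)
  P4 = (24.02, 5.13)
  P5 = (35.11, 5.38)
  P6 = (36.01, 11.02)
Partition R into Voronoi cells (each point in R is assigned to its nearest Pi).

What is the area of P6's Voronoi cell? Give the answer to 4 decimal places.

Area of P6's cell: 396.3693

1. box [0,72]×[0,54]: [(0, 0) (72, 0) (72, 54) (0, 54)]
2. ⊥bis P6·P0 via (22.365,7.995): [(24.1374, 0) (72, 0) (72, 54) (12.166, 54)]  |A|=2907.8068
3. ⊥bis P6·P1 via (30.53,22.165): [(20.3349, 17.1521) (24.1374, 0) (72, 0) (72, 42.5558)]  |A|=1509.7957
4. ⊥bis P6·P2 via (47.425,9.265): [(50.9522, 32.2066) (20.3349, 17.1521) (24.1374, 0) (46.0006, 0)]  |A|=643.265
5. ⊥bis P6·P3 via (31.67,30.885): [(50.9522, 32.2066) (20.3349, 17.1521) (24.1374, 0) (46.0006, 0)]  |A|=643.265
6. ⊥bis P6·P4 via (30.015,8.075): [(50.9522, 32.2066) (24.5402, 19.2198) (33.9818, 0) (46.0006, 0)]  |A|=508.666
7. ⊥bis P6·P5 via (35.56,8.2): [(46.9811, 6.3775) (50.9522, 32.2066) (24.5402, 19.2198) (29.4767, 9.1707)]  |A|=396.3693
8. canonical 4-gon: [(46.9811, 6.3775) (50.9522, 32.2066) (24.5402, 19.2198) (29.4767, 9.1707)]
9. shoelace: 396.3693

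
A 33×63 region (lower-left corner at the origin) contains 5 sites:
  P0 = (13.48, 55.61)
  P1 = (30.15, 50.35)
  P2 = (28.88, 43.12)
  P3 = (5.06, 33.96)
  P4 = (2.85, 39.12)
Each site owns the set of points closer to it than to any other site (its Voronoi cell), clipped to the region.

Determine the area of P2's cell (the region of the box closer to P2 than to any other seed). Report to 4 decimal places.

1. box [0,33]×[0,63]: [(0, 0) (33, 0) (33, 63) (0, 63)]
2. ⊥bis P2·P0 via (21.18,49.365): [(0, 23.2503) (0, 0) (33, 0) (33, 63) (32.2385, 63)]  |A|=1438.2651
3. ⊥bis P2·P1 via (29.515,46.735): [(20.3523, 48.3445) (0, 23.2503) (0, 0) (33, 0) (33, 46.1228)]  |A|=1325.9567
4. ⊥bis P2·P3 via (16.97,38.54): [(20.3523, 48.3445) (15.5003, 42.362) (31.7906, 0) (33, 0) (33, 46.1228)]  |A|=472.4076
5. ⊥bis P2·P4 via (15.865,41.12): [(20.3523, 48.3445) (15.6465, 42.5422) (15.7899, 41.6088) (31.7906, 0) (33, 0) (33, 46.1228)]  |A|=472.3265
6. canonical 6-gon: [(20.3523, 48.3445) (15.6465, 42.5422) (15.7899, 41.6088) (31.7906, 0) (33, 0) (33, 46.1228)]
7. shoelace: 472.3265

Area of P2's cell: 472.3265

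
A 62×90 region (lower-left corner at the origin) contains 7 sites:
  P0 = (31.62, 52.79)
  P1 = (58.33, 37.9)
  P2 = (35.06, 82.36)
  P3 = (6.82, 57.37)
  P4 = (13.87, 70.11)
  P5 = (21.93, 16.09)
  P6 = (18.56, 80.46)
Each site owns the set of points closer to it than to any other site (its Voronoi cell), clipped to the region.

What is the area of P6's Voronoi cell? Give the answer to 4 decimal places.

Area of P6's cell: 363.3746

1. box [0,62]×[0,90]: [(0, 0) (62, 0) (62, 90) (0, 90)]
2. ⊥bis P6·P0 via (25.09,66.625): [(0, 54.7827) (62, 84.0462) (62, 90) (0, 90)]  |A|=1276.3029
3. ⊥bis P6·P1 via (38.445,59.18): [(0, 54.7827) (62, 84.0462) (62, 90) (0, 90)]  |A|=1276.3029
4. ⊥bis P6·P2 via (26.81,81.41): [(0, 54.7827) (28.3361, 68.1571) (25.8208, 90) (0, 90)]  |A|=780.9605
5. ⊥bis P6·P3 via (12.69,68.915): [(0, 75.3672) (20.9952, 64.6923) (28.3361, 68.1571) (25.8208, 90) (0, 90)]  |A|=564.8737
6. ⊥bis P6·P4 via (16.215,75.285): [(0, 82.6327) (28.1374, 69.8825) (25.8208, 90) (0, 90)]  |A|=363.3746
7. ⊥bis P6·P5 via (20.245,48.275): [(0, 82.6327) (28.1374, 69.8825) (25.8208, 90) (0, 90)]  |A|=363.3746
8. canonical 4-gon: [(0, 82.6327) (28.1374, 69.8825) (25.8208, 90) (0, 90)]
9. shoelace: 363.3746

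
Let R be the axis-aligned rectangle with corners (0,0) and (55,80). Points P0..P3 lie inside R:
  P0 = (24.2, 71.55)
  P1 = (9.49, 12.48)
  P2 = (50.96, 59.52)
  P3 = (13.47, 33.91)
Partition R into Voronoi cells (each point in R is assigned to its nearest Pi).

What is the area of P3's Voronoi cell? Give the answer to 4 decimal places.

1. box [0,55]×[0,80]: [(0, 0) (55, 0) (55, 80) (0, 80)]
2. ⊥bis P3·P0 via (18.835,52.73): [(0, 58.0993) (0, 0) (55, 0) (55, 42.4205)]  |A|=2764.2932
3. ⊥bis P3·P1 via (11.48,23.195): [(0, 58.0993) (0, 25.3271) (55, 15.1124) (55, 42.4205)]  |A|=1652.2069
4. ⊥bis P3·P2 via (32.215,46.715): [(30.3481, 49.448) (0, 58.0993) (0, 25.3271) (53.6293, 15.367)]  |A|=1295.2147
5. canonical 4-gon: [(30.3481, 49.448) (0, 58.0993) (0, 25.3271) (53.6293, 15.367)]
6. shoelace: 1295.2147

Area of P3's cell: 1295.2147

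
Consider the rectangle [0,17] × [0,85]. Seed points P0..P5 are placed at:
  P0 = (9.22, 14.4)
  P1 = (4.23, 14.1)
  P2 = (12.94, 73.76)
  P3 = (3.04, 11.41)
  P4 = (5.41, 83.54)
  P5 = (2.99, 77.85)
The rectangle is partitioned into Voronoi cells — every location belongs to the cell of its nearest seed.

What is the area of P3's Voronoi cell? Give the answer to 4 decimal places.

1. box [0,17]×[0,85]: [(0, 0) (17, 0) (17, 85) (0, 85)]
2. ⊥bis P3·P0 via (6.13,12.905): [(0, 25.575) (0, 0) (12.3737, 0)]  |A|=158.2287
3. ⊥bis P3·P1 via (3.635,12.755): [(6.9018, 11.3099) (0, 14.363) (0, 0) (12.3737, 0)]  |A|=119.5374
4. ⊥bis P3·P2 via (7.99,42.585): [(6.9018, 11.3099) (0, 14.363) (0, 0) (12.3737, 0)]  |A|=119.5374
5. ⊥bis P3·P4 via (4.225,47.475): [(6.9018, 11.3099) (0, 14.363) (0, 0) (12.3737, 0)]  |A|=119.5374
6. ⊥bis P3·P5 via (3.015,44.63): [(6.9018, 11.3099) (0, 14.363) (0, 0) (12.3737, 0)]  |A|=119.5374
7. canonical 4-gon: [(6.9018, 11.3099) (0, 14.363) (0, 0) (12.3737, 0)]
8. shoelace: 119.5374

Area of P3's cell: 119.5374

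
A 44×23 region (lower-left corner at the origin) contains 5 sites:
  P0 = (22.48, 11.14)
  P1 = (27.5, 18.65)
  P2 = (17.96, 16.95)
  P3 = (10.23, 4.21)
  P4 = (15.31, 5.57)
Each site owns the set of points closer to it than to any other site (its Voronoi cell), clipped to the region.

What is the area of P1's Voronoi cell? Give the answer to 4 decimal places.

1. box [0,44]×[0,23]: [(0, 0) (44, 0) (44, 23) (0, 23)]
2. ⊥bis P1·P0 via (24.99,14.895): [(44, 2.1879) (44, 23) (12.8648, 23)]  |A|=323.9943
3. ⊥bis P1·P2 via (22.73,17.8): [(23.0121, 16.2171) (44, 2.1879) (44, 23) (21.8034, 23)]  |A|=293.6797
4. ⊥bis P1·P3 via (18.865,11.43): [(23.0121, 16.2171) (44, 2.1879) (44, 23) (21.8034, 23)]  |A|=293.6797
5. ⊥bis P1·P4 via (21.405,12.11): [(23.0121, 16.2171) (44, 2.1879) (44, 23) (21.8034, 23)]  |A|=293.6797
6. canonical 4-gon: [(23.0121, 16.2171) (44, 2.1879) (44, 23) (21.8034, 23)]
7. shoelace: 293.6797

Area of P1's cell: 293.6797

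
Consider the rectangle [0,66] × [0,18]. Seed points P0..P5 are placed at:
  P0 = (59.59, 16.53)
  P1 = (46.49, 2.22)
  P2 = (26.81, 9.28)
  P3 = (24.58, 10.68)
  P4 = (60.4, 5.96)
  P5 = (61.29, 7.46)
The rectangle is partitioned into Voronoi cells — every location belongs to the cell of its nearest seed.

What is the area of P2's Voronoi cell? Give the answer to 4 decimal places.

1. box [0,66]×[0,18]: [(0, 0) (66, 0) (66, 18) (0, 18)]
2. ⊥bis P2·P0 via (43.2,12.905): [(0, 0) (46.0542, 0) (42.0731, 18) (0, 18)]  |A|=793.1461
3. ⊥bis P2·P1 via (36.65,5.75): [(0, 0) (34.5872, 0) (41.0446, 18) (0, 18)]  |A|=680.6863
4. ⊥bis P2·P3 via (25.695,9.98): [(19.4295, 0) (34.5872, 0) (41.0446, 18) (30.73, 18)]  |A|=229.2507
5. ⊥bis P2·P4 via (43.605,7.62): [(19.4295, 0) (34.5872, 0) (41.0446, 18) (30.73, 18)]  |A|=229.2507
6. ⊥bis P2·P5 via (44.05,8.37): [(19.4295, 0) (34.5872, 0) (41.0446, 18) (30.73, 18)]  |A|=229.2507
7. canonical 4-gon: [(19.4295, 0) (34.5872, 0) (41.0446, 18) (30.73, 18)]
8. shoelace: 229.2507

Area of P2's cell: 229.2507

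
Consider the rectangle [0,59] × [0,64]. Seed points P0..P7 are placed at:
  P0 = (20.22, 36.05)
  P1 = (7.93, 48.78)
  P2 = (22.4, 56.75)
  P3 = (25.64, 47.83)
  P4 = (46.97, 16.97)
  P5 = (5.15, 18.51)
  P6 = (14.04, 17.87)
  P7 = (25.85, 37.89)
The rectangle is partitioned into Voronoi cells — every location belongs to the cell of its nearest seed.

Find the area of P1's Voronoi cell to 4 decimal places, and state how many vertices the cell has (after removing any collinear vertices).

1. box [0,59]×[0,64]: [(0, 0) (59, 0) (59, 64) (0, 64)]
2. ⊥bis P1·P0 via (14.075,42.415): [(0, 28.8265) (36.4328, 64) (0, 64)]  |A|=640.7343
3. ⊥bis P1·P2 via (15.165,52.765): [(0, 28.8265) (18.5083, 46.6951) (8.9768, 64) (0, 64)]  |A|=403.1725
4. ⊥bis P1·P3 via (16.785,48.305): [(0, 28.8265) (16.5998, 44.8525) (16.8592, 49.689) (8.9768, 64) (0, 64)]  |A|=398.7963
5. ⊥bis P1·P4 via (27.45,32.875): [(0, 28.8265) (16.5998, 44.8525) (16.8592, 49.689) (8.9768, 64) (0, 64)]  |A|=398.7963
6. ⊥bis P1·P5 via (6.54,33.645): [(0, 34.2456) (5.1256, 33.7749) (16.5998, 44.8525) (16.8592, 49.689) (8.9768, 64) (0, 64)]  |A|=384.9082
7. ⊥bis P1·P6 via (10.985,33.325): [(0, 34.2456) (5.1256, 33.7749) (16.5998, 44.8525) (16.8592, 49.689) (8.9768, 64) (0, 64)]  |A|=384.9082
8. ⊥bis P1·P7 via (16.89,43.335): [(0, 34.2456) (5.1256, 33.7749) (16.5998, 44.8525) (16.8592, 49.689) (8.9768, 64) (0, 64)]  |A|=384.9082
9. canonical 6-gon: [(0, 34.2456) (5.1256, 33.7749) (16.5998, 44.8525) (16.8592, 49.689) (8.9768, 64) (0, 64)]
10. shoelace: 384.9082

Area of P1's cell: 384.9082 (6 vertices)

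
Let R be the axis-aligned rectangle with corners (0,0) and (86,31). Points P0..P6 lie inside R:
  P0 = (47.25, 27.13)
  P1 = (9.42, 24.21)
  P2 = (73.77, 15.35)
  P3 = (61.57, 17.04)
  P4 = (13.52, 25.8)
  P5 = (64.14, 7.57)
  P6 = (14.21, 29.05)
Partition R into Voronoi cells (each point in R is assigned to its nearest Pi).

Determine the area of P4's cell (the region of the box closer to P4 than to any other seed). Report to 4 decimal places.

Area of P4's cell: 384.6365

1. box [0,86]×[0,31]: [(0, 0) (86, 0) (86, 31) (0, 31)]
2. ⊥bis P4·P0 via (30.385,26.465): [(0, 0) (31.4285, 0) (30.2062, 31) (0, 31)]  |A|=955.3381
3. ⊥bis P4·P1 via (11.47,25.005): [(21.1671, 0) (31.4285, 0) (30.2062, 31) (9.1451, 31)]  |A|=485.4995
4. ⊥bis P4·P2 via (43.645,20.575): [(21.1671, 0) (31.4285, 0) (30.2062, 31) (9.1451, 31)]  |A|=485.4995
5. ⊥bis P4·P3 via (37.545,21.42): [(21.1671, 0) (31.4285, 0) (30.2062, 31) (9.1451, 31)]  |A|=485.4995
6. ⊥bis P4·P5 via (38.83,16.685): [(21.1671, 0) (31.4285, 0) (30.2062, 31) (9.1451, 31)]  |A|=485.4995
7. ⊥bis P4·P6 via (13.865,27.425): [(10.2324, 28.1962) (21.1671, 0) (31.4285, 0) (30.4863, 23.8962)]  |A|=384.6365
8. canonical 4-gon: [(10.2324, 28.1962) (21.1671, 0) (31.4285, 0) (30.4863, 23.8962)]
9. shoelace: 384.6365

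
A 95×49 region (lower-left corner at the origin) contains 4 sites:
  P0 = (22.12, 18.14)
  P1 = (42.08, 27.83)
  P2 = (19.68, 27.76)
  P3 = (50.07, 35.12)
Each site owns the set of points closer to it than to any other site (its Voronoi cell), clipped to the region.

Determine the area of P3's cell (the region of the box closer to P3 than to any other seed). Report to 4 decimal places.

Area of P3's cell: 2085.2777

1. box [0,95]×[0,49]: [(0, 0) (95, 0) (95, 49) (0, 49)]
2. ⊥bis P3·P0 via (36.095,26.63): [(52.2731, 0) (95, 0) (95, 49) (22.5049, 49)]  |A|=2822.9388
3. ⊥bis P3·P1 via (46.075,31.475): [(74.7925, 0) (95, 0) (95, 49) (30.0854, 49)]  |A|=2085.4927
4. ⊥bis P3·P2 via (34.875,31.44): [(30.8162, 48.1989) (74.7925, 0) (95, 0) (95, 49) (30.6222, 49)]  |A|=2085.2777
5. canonical 5-gon: [(30.8162, 48.1989) (74.7925, 0) (95, 0) (95, 49) (30.6222, 49)]
6. shoelace: 2085.2777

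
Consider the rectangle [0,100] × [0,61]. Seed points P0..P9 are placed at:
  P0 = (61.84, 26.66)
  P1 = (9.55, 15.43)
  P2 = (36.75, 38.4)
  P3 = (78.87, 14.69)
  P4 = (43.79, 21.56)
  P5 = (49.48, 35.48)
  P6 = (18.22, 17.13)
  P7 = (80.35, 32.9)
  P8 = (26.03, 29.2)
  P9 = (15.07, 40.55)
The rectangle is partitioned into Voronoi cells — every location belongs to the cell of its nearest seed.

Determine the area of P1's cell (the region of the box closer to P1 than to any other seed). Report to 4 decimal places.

Area of P1's cell: 417.7717

1. box [0,100]×[0,61]: [(0, 0) (100, 0) (100, 61) (0, 61)]
2. ⊥bis P1·P0 via (35.695,21.045): [(0, 0) (40.2147, 0) (27.1141, 61) (0, 61)]  |A|=2053.5289
3. ⊥bis P1·P2 via (23.15,26.915): [(0, 54.3281) (0, 0) (40.2147, 0) (38.2828, 8.9954)]  |A|=1220.7914
4. ⊥bis P1·P3 via (44.21,15.06): [(0, 54.3281) (0, 0) (40.2147, 0) (38.2828, 8.9954)]  |A|=1220.7914
5. ⊥bis P1·P4 via (26.67,18.495): [(25.704, 23.8907) (0, 54.3281) (0, 0) (29.9812, 0)]  |A|=1056.3606
6. ⊥bis P1·P5 via (29.515,25.455): [(25.704, 23.8907) (0, 54.3281) (0, 0) (29.9812, 0)]  |A|=1056.3606
7. ⊥bis P1·P6 via (13.885,16.28): [(8.3674, 44.4199) (0, 54.3281) (0, 0) (17.0772, 0)]  |A|=606.5747
8. ⊥bis P1·P7 via (44.95,24.165): [(8.3674, 44.4199) (0, 54.3281) (0, 0) (17.0772, 0)]  |A|=606.5747
9. ⊥bis P1·P8 via (17.79,22.315): [(11.1415, 30.272) (0, 43.6062) (0, 0) (17.0772, 0)]  |A|=501.3981
10. ⊥bis P1·P9 via (12.31,27.99): [(11.5565, 28.1556) (0, 30.6951) (0, 0) (17.0772, 0)]  |A|=417.7717
11. canonical 4-gon: [(11.5565, 28.1556) (0, 30.6951) (0, 0) (17.0772, 0)]
12. shoelace: 417.7717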